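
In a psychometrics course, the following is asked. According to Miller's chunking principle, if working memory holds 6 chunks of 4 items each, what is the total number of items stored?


Total items = chunks * items_per_chunk
= 6 * 4
= 24


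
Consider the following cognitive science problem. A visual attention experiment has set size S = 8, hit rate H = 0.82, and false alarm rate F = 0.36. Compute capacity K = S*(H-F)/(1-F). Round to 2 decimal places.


K = S * (H - F) / (1 - F)
H - F = 0.46
1 - F = 0.64
K = 8 * 0.46 / 0.64
= 5.75


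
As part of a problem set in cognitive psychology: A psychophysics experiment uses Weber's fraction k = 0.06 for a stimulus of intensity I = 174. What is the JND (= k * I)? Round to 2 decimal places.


JND = k * I
JND = 0.06 * 174
= 10.44


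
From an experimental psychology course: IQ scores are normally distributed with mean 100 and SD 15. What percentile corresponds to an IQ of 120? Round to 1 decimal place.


z = (IQ - mean) / SD
z = (120 - 100) / 15 = 1.3333
Percentile = Phi(1.3333) * 100
Phi(1.3333) = 0.908783
= 90.9


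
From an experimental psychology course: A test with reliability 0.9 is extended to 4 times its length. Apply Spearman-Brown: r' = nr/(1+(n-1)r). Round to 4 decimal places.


r_new = n*r / (1 + (n-1)*r)
Numerator = 4 * 0.9 = 3.6
Denominator = 1 + 3 * 0.9 = 3.7
r_new = 3.6 / 3.7
= 0.9730


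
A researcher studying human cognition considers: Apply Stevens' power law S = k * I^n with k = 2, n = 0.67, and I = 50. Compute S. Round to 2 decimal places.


S = 2 * 50^0.67
50^0.67 = 13.7502
S = 2 * 13.7502
= 27.50


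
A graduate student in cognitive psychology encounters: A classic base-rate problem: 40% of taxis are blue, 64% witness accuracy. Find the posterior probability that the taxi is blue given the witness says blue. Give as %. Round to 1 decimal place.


P(blue | says blue) = P(says blue | blue)*P(blue) / [P(says blue | blue)*P(blue) + P(says blue | not blue)*P(not blue)]
Numerator = 0.64 * 0.4 = 0.256
False identification = 0.36 * 0.6 = 0.216
P = 0.256 / (0.256 + 0.216)
= 0.256 / 0.472
As percentage = 54.2


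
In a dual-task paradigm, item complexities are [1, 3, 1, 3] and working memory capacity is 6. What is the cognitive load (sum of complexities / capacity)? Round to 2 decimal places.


Total complexity = 1 + 3 + 1 + 3 = 8
Load = total / capacity = 8 / 6
= 1.33


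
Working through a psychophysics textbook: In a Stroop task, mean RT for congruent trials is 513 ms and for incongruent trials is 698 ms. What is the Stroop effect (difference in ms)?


Stroop effect = RT(incongruent) - RT(congruent)
= 698 - 513
= 185 ms


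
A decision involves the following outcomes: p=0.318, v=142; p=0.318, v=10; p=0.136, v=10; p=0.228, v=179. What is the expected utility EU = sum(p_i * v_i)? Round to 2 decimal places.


EU = sum(p_i * v_i)
0.318 * 142 = 45.156
0.318 * 10 = 3.18
0.136 * 10 = 1.36
0.228 * 179 = 40.812
EU = 45.156 + 3.18 + 1.36 + 40.812
= 90.51


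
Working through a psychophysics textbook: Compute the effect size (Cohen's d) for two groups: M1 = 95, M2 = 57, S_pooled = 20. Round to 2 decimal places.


Cohen's d = (M1 - M2) / S_pooled
= (95 - 57) / 20
= 38 / 20
= 1.90


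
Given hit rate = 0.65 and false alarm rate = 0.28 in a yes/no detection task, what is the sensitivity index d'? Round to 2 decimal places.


d' = z(HR) - z(FAR)
z(0.65) = 0.3853
z(0.28) = -0.5828
d' = 0.3853 - -0.5828
= 0.97


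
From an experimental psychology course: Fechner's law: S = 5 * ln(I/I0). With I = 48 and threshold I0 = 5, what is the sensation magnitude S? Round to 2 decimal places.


S = 5 * ln(48/5)
I/I0 = 9.6
ln(9.6) = 2.2618
S = 5 * 2.2618
= 11.31


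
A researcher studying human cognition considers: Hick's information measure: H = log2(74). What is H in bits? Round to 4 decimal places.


H = log2(n)
H = log2(74)
= 6.2095


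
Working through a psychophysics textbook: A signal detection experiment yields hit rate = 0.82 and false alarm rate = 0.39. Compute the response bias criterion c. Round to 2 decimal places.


c = -0.5 * (z(HR) + z(FAR))
z(0.82) = 0.9154
z(0.39) = -0.2793
c = -0.5 * (0.9154 + -0.2793)
= -0.5 * 0.6361
= -0.32


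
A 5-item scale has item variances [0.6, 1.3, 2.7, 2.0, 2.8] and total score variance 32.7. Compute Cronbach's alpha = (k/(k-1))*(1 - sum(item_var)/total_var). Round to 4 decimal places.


alpha = (k/(k-1)) * (1 - sum(s_i^2)/s_total^2)
sum(item variances) = 9.4
k/(k-1) = 5/4 = 1.25
1 - 9.4/32.7 = 1 - 0.287462 = 0.712538
alpha = 1.25 * 0.712538
= 0.8907


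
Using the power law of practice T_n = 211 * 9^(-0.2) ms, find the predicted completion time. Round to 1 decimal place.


T_n = 211 * 9^(-0.2)
9^(-0.2) = 0.644394
T_n = 211 * 0.644394
= 136.0 ms


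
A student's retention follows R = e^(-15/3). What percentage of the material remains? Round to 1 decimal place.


R = e^(-t/S)
-t/S = -15/3 = -5.0
R = e^(-5.0) = 0.006738
Percentage = 0.006738 * 100
= 0.7


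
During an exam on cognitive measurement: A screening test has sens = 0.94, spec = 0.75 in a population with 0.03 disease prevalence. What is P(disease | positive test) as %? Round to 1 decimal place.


PPV = (sens * prev) / (sens * prev + (1-spec) * (1-prev))
Numerator = 0.94 * 0.03 = 0.0282
P(positive and no disease) = (1 - spec) * (1 - prev) = (1 - 0.75) * (1 - 0.03) = 0.2425
Denominator = 0.0282 + 0.2425 = 0.2707
PPV = 0.0282 / 0.2707 = 0.104174
As percentage = 10.4


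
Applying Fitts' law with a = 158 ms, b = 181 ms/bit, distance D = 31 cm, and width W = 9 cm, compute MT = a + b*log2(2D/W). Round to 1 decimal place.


MT = 158 + 181 * log2(2*31/9)
2D/W = 6.888889
log2(6.888889) = 2.7843
MT = 158 + 181 * 2.7843
= 662.0 ms


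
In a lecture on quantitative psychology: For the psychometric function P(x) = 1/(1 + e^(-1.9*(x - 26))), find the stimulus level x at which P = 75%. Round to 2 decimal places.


At P = 0.75: 0.75 = 1/(1 + e^(-k*(x-x0)))
Solving: e^(-k*(x-x0)) = 1/3
x = x0 + ln(3)/k
ln(3) = 1.0986
x = 26 + 1.0986/1.9
= 26 + 0.5782
= 26.58


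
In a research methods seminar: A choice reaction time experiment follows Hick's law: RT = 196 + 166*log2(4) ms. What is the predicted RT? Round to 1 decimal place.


RT = 196 + 166 * log2(4)
log2(4) = 2.0
RT = 196 + 166 * 2.0
= 196 + 332.0
= 528.0 ms


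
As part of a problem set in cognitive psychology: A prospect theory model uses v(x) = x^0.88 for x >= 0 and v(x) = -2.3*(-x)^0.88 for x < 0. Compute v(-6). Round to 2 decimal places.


Since x = -6 < 0, use v(x) = -lambda*(-x)^alpha
(-x) = 6
6^0.88 = 4.8392
v(-6) = -2.3 * 4.8392
= -11.13


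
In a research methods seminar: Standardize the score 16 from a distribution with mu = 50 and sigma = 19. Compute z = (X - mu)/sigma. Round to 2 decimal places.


z = (X - mu) / sigma
= (16 - 50) / 19
= -34 / 19
= -1.79


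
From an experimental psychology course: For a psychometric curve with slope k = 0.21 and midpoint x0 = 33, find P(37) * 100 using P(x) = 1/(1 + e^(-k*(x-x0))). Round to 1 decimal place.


P(x) = 1/(1 + e^(-0.21*(37 - 33)))
Exponent = -0.21 * 4 = -0.84
e^(-0.84) = 0.431711
P = 1/(1 + 0.431711) = 0.698465
Percentage = 69.8


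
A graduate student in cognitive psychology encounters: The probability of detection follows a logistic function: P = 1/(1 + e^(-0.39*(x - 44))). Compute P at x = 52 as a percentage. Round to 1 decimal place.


P(x) = 1/(1 + e^(-0.39*(52 - 44)))
Exponent = -0.39 * 8 = -3.12
e^(-3.12) = 0.044157
P = 1/(1 + 0.044157) = 0.95771
Percentage = 95.8


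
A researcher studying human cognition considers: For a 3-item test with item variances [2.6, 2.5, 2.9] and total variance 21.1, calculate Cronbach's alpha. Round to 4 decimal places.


alpha = (k/(k-1)) * (1 - sum(s_i^2)/s_total^2)
sum(item variances) = 8.0
k/(k-1) = 3/2 = 1.5
1 - 8.0/21.1 = 1 - 0.379147 = 0.620853
alpha = 1.5 * 0.620853
= 0.9313


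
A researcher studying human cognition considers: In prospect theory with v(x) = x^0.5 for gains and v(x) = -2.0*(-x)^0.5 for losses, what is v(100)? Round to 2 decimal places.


Since x = 100 >= 0, use v(x) = x^0.5
100^0.5 = 10.0
v(100) = 10.00


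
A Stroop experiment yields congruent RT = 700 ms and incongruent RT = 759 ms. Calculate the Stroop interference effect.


Stroop effect = RT(incongruent) - RT(congruent)
= 759 - 700
= 59 ms


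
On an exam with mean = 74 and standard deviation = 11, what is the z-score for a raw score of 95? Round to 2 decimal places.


z = (X - mu) / sigma
= (95 - 74) / 11
= 21 / 11
= 1.91


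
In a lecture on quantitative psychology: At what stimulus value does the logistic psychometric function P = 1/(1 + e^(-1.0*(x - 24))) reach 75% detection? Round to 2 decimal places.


At P = 0.75: 0.75 = 1/(1 + e^(-k*(x-x0)))
Solving: e^(-k*(x-x0)) = 1/3
x = x0 + ln(3)/k
ln(3) = 1.0986
x = 24 + 1.0986/1.0
= 24 + 1.0986
= 25.10


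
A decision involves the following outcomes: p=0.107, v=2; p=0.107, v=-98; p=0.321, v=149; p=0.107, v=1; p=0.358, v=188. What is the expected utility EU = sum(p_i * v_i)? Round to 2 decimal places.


EU = sum(p_i * v_i)
0.107 * 2 = 0.214
0.107 * -98 = -10.486
0.321 * 149 = 47.829
0.107 * 1 = 0.107
0.358 * 188 = 67.304
EU = 0.214 + -10.486 + 47.829 + 0.107 + 67.304
= 104.97


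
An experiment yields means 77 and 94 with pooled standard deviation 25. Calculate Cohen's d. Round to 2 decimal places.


Cohen's d = (M1 - M2) / S_pooled
= (77 - 94) / 25
= -17 / 25
= -0.68


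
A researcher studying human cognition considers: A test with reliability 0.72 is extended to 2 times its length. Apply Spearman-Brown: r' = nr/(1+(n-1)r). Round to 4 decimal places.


r_new = n*r / (1 + (n-1)*r)
Numerator = 2 * 0.72 = 1.44
Denominator = 1 + 1 * 0.72 = 1.72
r_new = 1.44 / 1.72
= 0.8372


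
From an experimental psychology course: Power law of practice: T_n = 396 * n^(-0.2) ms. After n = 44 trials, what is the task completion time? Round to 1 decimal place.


T_n = 396 * 44^(-0.2)
44^(-0.2) = 0.469148
T_n = 396 * 0.469148
= 185.8 ms


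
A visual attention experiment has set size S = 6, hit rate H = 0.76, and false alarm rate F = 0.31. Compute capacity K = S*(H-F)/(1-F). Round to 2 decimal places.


K = S * (H - F) / (1 - F)
H - F = 0.45
1 - F = 0.69
K = 6 * 0.45 / 0.69
= 3.91


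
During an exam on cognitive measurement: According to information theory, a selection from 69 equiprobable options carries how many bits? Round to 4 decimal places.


H = log2(n)
H = log2(69)
= 6.1085


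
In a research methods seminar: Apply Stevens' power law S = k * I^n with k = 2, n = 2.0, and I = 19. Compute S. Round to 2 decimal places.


S = 2 * 19^2.0
19^2.0 = 361.0
S = 2 * 361.0
= 722.00


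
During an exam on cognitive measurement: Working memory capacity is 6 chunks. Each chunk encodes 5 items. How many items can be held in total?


Total items = chunks * items_per_chunk
= 6 * 5
= 30


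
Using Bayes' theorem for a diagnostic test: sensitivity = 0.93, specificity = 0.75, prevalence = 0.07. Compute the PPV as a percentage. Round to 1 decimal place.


PPV = (sens * prev) / (sens * prev + (1-spec) * (1-prev))
Numerator = 0.93 * 0.07 = 0.0651
P(positive and no disease) = (1 - spec) * (1 - prev) = (1 - 0.75) * (1 - 0.07) = 0.2325
Denominator = 0.0651 + 0.2325 = 0.2976
PPV = 0.0651 / 0.2976 = 0.21875
As percentage = 21.9


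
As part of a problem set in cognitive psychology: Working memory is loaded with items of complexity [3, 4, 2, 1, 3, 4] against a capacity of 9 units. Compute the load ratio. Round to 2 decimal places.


Total complexity = 3 + 4 + 2 + 1 + 3 + 4 = 17
Load = total / capacity = 17 / 9
= 1.89


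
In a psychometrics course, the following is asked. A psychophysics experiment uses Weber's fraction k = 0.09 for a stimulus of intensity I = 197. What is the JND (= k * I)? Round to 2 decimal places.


JND = k * I
JND = 0.09 * 197
= 17.73


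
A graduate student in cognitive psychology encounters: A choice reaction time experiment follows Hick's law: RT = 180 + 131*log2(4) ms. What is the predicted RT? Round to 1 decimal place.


RT = 180 + 131 * log2(4)
log2(4) = 2.0
RT = 180 + 131 * 2.0
= 180 + 262.0
= 442.0 ms


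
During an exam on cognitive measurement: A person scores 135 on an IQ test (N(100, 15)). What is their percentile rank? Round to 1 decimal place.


z = (IQ - mean) / SD
z = (135 - 100) / 15 = 2.3333
Percentile = Phi(2.3333) * 100
Phi(2.3333) = 0.990184
= 99.0


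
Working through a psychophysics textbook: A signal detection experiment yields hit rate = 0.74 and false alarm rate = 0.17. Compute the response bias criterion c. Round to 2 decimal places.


c = -0.5 * (z(HR) + z(FAR))
z(0.74) = 0.6433
z(0.17) = -0.9542
c = -0.5 * (0.6433 + -0.9542)
= -0.5 * -0.3109
= 0.16


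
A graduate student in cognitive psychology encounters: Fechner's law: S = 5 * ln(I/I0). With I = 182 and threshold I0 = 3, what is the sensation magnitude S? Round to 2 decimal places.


S = 5 * ln(182/3)
I/I0 = 60.666667
ln(60.666667) = 4.1054
S = 5 * 4.1054
= 20.53


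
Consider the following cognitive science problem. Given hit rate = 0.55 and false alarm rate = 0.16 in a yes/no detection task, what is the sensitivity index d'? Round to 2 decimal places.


d' = z(HR) - z(FAR)
z(0.55) = 0.1257
z(0.16) = -0.9945
d' = 0.1257 - -0.9945
= 1.12


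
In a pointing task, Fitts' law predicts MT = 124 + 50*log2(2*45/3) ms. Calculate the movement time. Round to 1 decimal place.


MT = 124 + 50 * log2(2*45/3)
2D/W = 30.0
log2(30.0) = 4.9069
MT = 124 + 50 * 4.9069
= 369.3 ms


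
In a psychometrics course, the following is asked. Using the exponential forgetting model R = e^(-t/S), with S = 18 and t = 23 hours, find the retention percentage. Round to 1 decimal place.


R = e^(-t/S)
-t/S = -23/18 = -1.277778
R = e^(-1.277778) = 0.278656
Percentage = 0.278656 * 100
= 27.9


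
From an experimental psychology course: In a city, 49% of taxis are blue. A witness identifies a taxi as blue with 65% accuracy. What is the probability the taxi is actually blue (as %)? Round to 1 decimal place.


P(blue | says blue) = P(says blue | blue)*P(blue) / [P(says blue | blue)*P(blue) + P(says blue | not blue)*P(not blue)]
Numerator = 0.65 * 0.49 = 0.3185
False identification = 0.35 * 0.51 = 0.1785
P = 0.3185 / (0.3185 + 0.1785)
= 0.3185 / 0.497
As percentage = 64.1


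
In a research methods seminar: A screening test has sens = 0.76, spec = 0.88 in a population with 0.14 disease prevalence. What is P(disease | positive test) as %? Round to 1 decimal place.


PPV = (sens * prev) / (sens * prev + (1-spec) * (1-prev))
Numerator = 0.76 * 0.14 = 0.1064
P(positive and no disease) = (1 - spec) * (1 - prev) = (1 - 0.88) * (1 - 0.14) = 0.1032
Denominator = 0.1064 + 0.1032 = 0.2096
PPV = 0.1064 / 0.2096 = 0.507634
As percentage = 50.8


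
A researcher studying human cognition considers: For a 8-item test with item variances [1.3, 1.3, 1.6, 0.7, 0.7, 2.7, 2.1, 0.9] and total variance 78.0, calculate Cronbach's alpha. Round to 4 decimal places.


alpha = (k/(k-1)) * (1 - sum(s_i^2)/s_total^2)
sum(item variances) = 11.3
k/(k-1) = 8/7 = 1.142857
1 - 11.3/78.0 = 1 - 0.144872 = 0.855128
alpha = 1.142857 * 0.855128
= 0.9773


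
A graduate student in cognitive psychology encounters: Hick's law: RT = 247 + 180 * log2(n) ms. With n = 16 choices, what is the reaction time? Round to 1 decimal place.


RT = 247 + 180 * log2(16)
log2(16) = 4.0
RT = 247 + 180 * 4.0
= 247 + 720.0
= 967.0 ms


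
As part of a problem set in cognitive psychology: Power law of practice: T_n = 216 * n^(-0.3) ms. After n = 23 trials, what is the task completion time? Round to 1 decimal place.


T_n = 216 * 23^(-0.3)
23^(-0.3) = 0.390375
T_n = 216 * 0.390375
= 84.3 ms


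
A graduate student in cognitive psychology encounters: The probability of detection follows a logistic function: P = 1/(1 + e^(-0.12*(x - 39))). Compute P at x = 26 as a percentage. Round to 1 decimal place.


P(x) = 1/(1 + e^(-0.12*(26 - 39)))
Exponent = -0.12 * -13 = 1.56
e^(1.56) = 4.758821
P = 1/(1 + 4.758821) = 0.173647
Percentage = 17.4


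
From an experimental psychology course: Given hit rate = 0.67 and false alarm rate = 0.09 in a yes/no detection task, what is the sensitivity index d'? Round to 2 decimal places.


d' = z(HR) - z(FAR)
z(0.67) = 0.4399
z(0.09) = -1.3408
d' = 0.4399 - -1.3408
= 1.78


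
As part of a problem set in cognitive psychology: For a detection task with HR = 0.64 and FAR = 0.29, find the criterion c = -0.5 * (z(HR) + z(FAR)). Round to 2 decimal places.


c = -0.5 * (z(HR) + z(FAR))
z(0.64) = 0.3585
z(0.29) = -0.5534
c = -0.5 * (0.3585 + -0.5534)
= -0.5 * -0.1949
= 0.10


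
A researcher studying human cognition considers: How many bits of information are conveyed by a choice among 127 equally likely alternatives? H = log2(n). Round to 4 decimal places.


H = log2(n)
H = log2(127)
= 6.9887


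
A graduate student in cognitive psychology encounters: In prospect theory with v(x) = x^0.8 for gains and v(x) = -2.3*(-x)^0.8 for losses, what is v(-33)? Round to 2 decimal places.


Since x = -33 < 0, use v(x) = -lambda*(-x)^alpha
(-x) = 33
33^0.8 = 16.3988
v(-33) = -2.3 * 16.3988
= -37.72


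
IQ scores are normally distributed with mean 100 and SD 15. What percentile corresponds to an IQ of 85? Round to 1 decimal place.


z = (IQ - mean) / SD
z = (85 - 100) / 15 = -1.0
Percentile = Phi(-1.0) * 100
Phi(-1.0) = 0.158655
= 15.9


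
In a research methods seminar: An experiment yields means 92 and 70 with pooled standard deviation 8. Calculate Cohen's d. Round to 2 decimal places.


Cohen's d = (M1 - M2) / S_pooled
= (92 - 70) / 8
= 22 / 8
= 2.75


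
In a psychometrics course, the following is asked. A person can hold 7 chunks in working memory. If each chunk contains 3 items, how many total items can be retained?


Total items = chunks * items_per_chunk
= 7 * 3
= 21


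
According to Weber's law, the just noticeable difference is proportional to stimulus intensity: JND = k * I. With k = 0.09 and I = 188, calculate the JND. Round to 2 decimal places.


JND = k * I
JND = 0.09 * 188
= 16.92


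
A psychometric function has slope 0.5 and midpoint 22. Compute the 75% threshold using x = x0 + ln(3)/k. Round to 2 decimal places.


At P = 0.75: 0.75 = 1/(1 + e^(-k*(x-x0)))
Solving: e^(-k*(x-x0)) = 1/3
x = x0 + ln(3)/k
ln(3) = 1.0986
x = 22 + 1.0986/0.5
= 22 + 2.1972
= 24.20


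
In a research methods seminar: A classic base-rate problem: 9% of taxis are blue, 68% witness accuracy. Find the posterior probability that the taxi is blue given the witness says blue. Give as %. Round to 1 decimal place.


P(blue | says blue) = P(says blue | blue)*P(blue) / [P(says blue | blue)*P(blue) + P(says blue | not blue)*P(not blue)]
Numerator = 0.68 * 0.09 = 0.0612
False identification = 0.32 * 0.91 = 0.2912
P = 0.0612 / (0.0612 + 0.2912)
= 0.0612 / 0.3524
As percentage = 17.4


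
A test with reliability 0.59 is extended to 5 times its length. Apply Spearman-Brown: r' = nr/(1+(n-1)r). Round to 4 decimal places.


r_new = n*r / (1 + (n-1)*r)
Numerator = 5 * 0.59 = 2.95
Denominator = 1 + 4 * 0.59 = 3.36
r_new = 2.95 / 3.36
= 0.8780


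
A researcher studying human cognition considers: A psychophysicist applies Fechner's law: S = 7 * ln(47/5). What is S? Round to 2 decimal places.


S = 7 * ln(47/5)
I/I0 = 9.4
ln(9.4) = 2.2407
S = 7 * 2.2407
= 15.68


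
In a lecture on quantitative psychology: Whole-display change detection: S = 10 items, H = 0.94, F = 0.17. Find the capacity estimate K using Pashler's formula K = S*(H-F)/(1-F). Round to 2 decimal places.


K = S * (H - F) / (1 - F)
H - F = 0.77
1 - F = 0.83
K = 10 * 0.77 / 0.83
= 9.28


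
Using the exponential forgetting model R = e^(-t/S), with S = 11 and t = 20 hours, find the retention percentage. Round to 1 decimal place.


R = e^(-t/S)
-t/S = -20/11 = -1.818182
R = e^(-1.818182) = 0.162321
Percentage = 0.162321 * 100
= 16.2


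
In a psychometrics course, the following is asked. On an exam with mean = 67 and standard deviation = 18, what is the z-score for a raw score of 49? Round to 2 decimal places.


z = (X - mu) / sigma
= (49 - 67) / 18
= -18 / 18
= -1.00


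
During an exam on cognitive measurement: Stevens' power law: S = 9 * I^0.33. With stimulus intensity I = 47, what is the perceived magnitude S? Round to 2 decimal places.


S = 9 * 47^0.33
47^0.33 = 3.5628
S = 9 * 3.5628
= 32.07


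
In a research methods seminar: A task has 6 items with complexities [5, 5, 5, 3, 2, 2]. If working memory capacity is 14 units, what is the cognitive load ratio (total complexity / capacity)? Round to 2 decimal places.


Total complexity = 5 + 5 + 5 + 3 + 2 + 2 = 22
Load = total / capacity = 22 / 14
= 1.57


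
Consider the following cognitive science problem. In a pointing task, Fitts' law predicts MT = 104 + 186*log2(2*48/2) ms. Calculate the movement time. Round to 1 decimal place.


MT = 104 + 186 * log2(2*48/2)
2D/W = 48.0
log2(48.0) = 5.585
MT = 104 + 186 * 5.585
= 1142.8 ms


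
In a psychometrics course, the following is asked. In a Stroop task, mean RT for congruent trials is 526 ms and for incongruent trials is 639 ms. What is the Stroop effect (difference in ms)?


Stroop effect = RT(incongruent) - RT(congruent)
= 639 - 526
= 113 ms


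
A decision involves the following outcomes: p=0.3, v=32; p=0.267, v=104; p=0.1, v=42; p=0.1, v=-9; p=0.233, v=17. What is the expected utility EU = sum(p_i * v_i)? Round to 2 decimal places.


EU = sum(p_i * v_i)
0.3 * 32 = 9.6
0.267 * 104 = 27.768
0.1 * 42 = 4.2
0.1 * -9 = -0.9
0.233 * 17 = 3.961
EU = 9.6 + 27.768 + 4.2 + -0.9 + 3.961
= 44.63


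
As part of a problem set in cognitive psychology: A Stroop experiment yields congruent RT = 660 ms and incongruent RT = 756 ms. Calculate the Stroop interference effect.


Stroop effect = RT(incongruent) - RT(congruent)
= 756 - 660
= 96 ms


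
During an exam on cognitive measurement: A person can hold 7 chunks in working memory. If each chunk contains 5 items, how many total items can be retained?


Total items = chunks * items_per_chunk
= 7 * 5
= 35


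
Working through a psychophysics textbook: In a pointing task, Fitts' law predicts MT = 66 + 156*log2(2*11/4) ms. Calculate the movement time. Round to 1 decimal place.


MT = 66 + 156 * log2(2*11/4)
2D/W = 5.5
log2(5.5) = 2.4594
MT = 66 + 156 * 2.4594
= 449.7 ms


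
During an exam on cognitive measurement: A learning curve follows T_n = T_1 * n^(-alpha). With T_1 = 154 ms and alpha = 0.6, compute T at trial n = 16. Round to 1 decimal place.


T_n = 154 * 16^(-0.6)
16^(-0.6) = 0.189465
T_n = 154 * 0.189465
= 29.2 ms


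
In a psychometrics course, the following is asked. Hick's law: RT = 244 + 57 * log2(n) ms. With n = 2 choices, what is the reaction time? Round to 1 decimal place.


RT = 244 + 57 * log2(2)
log2(2) = 1.0
RT = 244 + 57 * 1.0
= 244 + 57.0
= 301.0 ms


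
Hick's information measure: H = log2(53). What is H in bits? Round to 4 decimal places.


H = log2(n)
H = log2(53)
= 5.7279


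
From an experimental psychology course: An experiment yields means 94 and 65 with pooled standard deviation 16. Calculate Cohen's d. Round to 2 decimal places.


Cohen's d = (M1 - M2) / S_pooled
= (94 - 65) / 16
= 29 / 16
= 1.81


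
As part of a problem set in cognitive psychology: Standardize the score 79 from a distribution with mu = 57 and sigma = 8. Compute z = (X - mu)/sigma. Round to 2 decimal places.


z = (X - mu) / sigma
= (79 - 57) / 8
= 22 / 8
= 2.75


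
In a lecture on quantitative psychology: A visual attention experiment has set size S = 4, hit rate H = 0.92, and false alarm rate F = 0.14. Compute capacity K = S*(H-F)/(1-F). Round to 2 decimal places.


K = S * (H - F) / (1 - F)
H - F = 0.78
1 - F = 0.86
K = 4 * 0.78 / 0.86
= 3.63


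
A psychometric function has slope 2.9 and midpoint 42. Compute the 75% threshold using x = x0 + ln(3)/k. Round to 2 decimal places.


At P = 0.75: 0.75 = 1/(1 + e^(-k*(x-x0)))
Solving: e^(-k*(x-x0)) = 1/3
x = x0 + ln(3)/k
ln(3) = 1.0986
x = 42 + 1.0986/2.9
= 42 + 0.3788
= 42.38


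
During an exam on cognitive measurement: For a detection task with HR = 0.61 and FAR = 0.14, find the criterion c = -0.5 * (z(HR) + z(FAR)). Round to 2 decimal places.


c = -0.5 * (z(HR) + z(FAR))
z(0.61) = 0.2793
z(0.14) = -1.0803
c = -0.5 * (0.2793 + -1.0803)
= -0.5 * -0.801
= 0.40


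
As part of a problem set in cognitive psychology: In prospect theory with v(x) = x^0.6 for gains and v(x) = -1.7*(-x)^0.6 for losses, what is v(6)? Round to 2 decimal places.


Since x = 6 >= 0, use v(x) = x^0.6
6^0.6 = 2.9302
v(6) = 2.93


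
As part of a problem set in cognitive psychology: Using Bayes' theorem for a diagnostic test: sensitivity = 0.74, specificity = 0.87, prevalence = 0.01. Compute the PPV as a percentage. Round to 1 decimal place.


PPV = (sens * prev) / (sens * prev + (1-spec) * (1-prev))
Numerator = 0.74 * 0.01 = 0.0074
P(positive and no disease) = (1 - spec) * (1 - prev) = (1 - 0.87) * (1 - 0.01) = 0.1287
Denominator = 0.0074 + 0.1287 = 0.1361
PPV = 0.0074 / 0.1361 = 0.054372
As percentage = 5.4


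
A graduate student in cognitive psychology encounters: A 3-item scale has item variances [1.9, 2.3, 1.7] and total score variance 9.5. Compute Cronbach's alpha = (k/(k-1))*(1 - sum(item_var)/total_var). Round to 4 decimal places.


alpha = (k/(k-1)) * (1 - sum(s_i^2)/s_total^2)
sum(item variances) = 5.9
k/(k-1) = 3/2 = 1.5
1 - 5.9/9.5 = 1 - 0.621053 = 0.378947
alpha = 1.5 * 0.378947
= 0.5684


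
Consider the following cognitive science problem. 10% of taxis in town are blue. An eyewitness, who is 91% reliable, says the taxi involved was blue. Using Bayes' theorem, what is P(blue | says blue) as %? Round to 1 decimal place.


P(blue | says blue) = P(says blue | blue)*P(blue) / [P(says blue | blue)*P(blue) + P(says blue | not blue)*P(not blue)]
Numerator = 0.91 * 0.1 = 0.091
False identification = 0.09 * 0.9 = 0.081
P = 0.091 / (0.091 + 0.081)
= 0.091 / 0.172
As percentage = 52.9


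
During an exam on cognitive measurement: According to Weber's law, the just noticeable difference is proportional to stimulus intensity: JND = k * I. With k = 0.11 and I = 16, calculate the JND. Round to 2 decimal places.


JND = k * I
JND = 0.11 * 16
= 1.76


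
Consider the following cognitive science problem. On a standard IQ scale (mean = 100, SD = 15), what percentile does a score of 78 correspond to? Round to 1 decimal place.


z = (IQ - mean) / SD
z = (78 - 100) / 15 = -1.4667
Percentile = Phi(-1.4667) * 100
Phi(-1.4667) = 0.071229
= 7.1


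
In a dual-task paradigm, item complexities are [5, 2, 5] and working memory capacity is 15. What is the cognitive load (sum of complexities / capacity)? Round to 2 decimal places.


Total complexity = 5 + 2 + 5 = 12
Load = total / capacity = 12 / 15
= 0.80


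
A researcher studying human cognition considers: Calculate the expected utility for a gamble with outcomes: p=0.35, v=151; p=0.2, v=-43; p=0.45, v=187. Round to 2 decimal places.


EU = sum(p_i * v_i)
0.35 * 151 = 52.85
0.2 * -43 = -8.6
0.45 * 187 = 84.15
EU = 52.85 + -8.6 + 84.15
= 128.40


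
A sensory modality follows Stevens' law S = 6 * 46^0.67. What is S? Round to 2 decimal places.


S = 6 * 46^0.67
46^0.67 = 13.0031
S = 6 * 13.0031
= 78.02


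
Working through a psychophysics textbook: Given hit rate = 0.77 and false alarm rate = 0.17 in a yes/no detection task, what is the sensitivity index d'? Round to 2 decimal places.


d' = z(HR) - z(FAR)
z(0.77) = 0.7388
z(0.17) = -0.9542
d' = 0.7388 - -0.9542
= 1.69


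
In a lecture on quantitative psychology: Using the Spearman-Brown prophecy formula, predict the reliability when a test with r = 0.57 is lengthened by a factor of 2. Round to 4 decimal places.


r_new = n*r / (1 + (n-1)*r)
Numerator = 2 * 0.57 = 1.14
Denominator = 1 + 1 * 0.57 = 1.57
r_new = 1.14 / 1.57
= 0.7261


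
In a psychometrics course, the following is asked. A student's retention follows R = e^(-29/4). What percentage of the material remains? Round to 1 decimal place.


R = e^(-t/S)
-t/S = -29/4 = -7.25
R = e^(-7.25) = 0.00071
Percentage = 0.00071 * 100
= 0.1


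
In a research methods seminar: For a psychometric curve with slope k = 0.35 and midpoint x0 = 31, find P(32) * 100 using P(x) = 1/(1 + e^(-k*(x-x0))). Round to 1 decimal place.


P(x) = 1/(1 + e^(-0.35*(32 - 31)))
Exponent = -0.35 * 1 = -0.35
e^(-0.35) = 0.704688
P = 1/(1 + 0.704688) = 0.586618
Percentage = 58.7


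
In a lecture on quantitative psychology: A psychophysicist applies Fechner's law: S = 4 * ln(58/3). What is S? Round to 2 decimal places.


S = 4 * ln(58/3)
I/I0 = 19.333333
ln(19.333333) = 2.9618
S = 4 * 2.9618
= 11.85


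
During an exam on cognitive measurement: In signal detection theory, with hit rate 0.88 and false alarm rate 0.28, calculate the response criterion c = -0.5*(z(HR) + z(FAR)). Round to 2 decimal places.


c = -0.5 * (z(HR) + z(FAR))
z(0.88) = 1.175
z(0.28) = -0.5828
c = -0.5 * (1.175 + -0.5828)
= -0.5 * 0.5922
= -0.30


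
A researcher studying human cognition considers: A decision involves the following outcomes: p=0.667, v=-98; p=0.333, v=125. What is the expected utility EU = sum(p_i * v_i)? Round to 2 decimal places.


EU = sum(p_i * v_i)
0.667 * -98 = -65.366
0.333 * 125 = 41.625
EU = -65.366 + 41.625
= -23.74


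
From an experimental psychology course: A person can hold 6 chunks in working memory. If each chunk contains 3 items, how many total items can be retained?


Total items = chunks * items_per_chunk
= 6 * 3
= 18


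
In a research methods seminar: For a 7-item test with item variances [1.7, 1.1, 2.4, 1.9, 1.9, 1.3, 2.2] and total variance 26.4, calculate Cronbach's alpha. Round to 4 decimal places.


alpha = (k/(k-1)) * (1 - sum(s_i^2)/s_total^2)
sum(item variances) = 12.5
k/(k-1) = 7/6 = 1.166667
1 - 12.5/26.4 = 1 - 0.473485 = 0.526515
alpha = 1.166667 * 0.526515
= 0.6143


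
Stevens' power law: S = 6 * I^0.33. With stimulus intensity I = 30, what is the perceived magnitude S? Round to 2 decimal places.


S = 6 * 30^0.33
30^0.33 = 3.0722
S = 6 * 3.0722
= 18.43


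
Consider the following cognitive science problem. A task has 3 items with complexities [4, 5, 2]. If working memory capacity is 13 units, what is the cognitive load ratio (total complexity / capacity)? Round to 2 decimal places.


Total complexity = 4 + 5 + 2 = 11
Load = total / capacity = 11 / 13
= 0.85


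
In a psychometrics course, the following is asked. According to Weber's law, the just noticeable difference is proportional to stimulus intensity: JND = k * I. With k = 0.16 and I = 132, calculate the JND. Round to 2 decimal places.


JND = k * I
JND = 0.16 * 132
= 21.12


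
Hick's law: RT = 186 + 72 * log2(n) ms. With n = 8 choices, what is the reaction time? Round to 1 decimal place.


RT = 186 + 72 * log2(8)
log2(8) = 3.0
RT = 186 + 72 * 3.0
= 186 + 216.0
= 402.0 ms


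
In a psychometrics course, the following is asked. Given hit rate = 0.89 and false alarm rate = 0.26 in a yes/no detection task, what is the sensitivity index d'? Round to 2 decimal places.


d' = z(HR) - z(FAR)
z(0.89) = 1.2265
z(0.26) = -0.6433
d' = 1.2265 - -0.6433
= 1.87


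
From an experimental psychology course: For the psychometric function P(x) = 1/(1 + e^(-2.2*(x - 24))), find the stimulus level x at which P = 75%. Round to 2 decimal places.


At P = 0.75: 0.75 = 1/(1 + e^(-k*(x-x0)))
Solving: e^(-k*(x-x0)) = 1/3
x = x0 + ln(3)/k
ln(3) = 1.0986
x = 24 + 1.0986/2.2
= 24 + 0.4994
= 24.50


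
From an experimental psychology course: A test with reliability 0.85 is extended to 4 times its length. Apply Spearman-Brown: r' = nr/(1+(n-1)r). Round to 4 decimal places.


r_new = n*r / (1 + (n-1)*r)
Numerator = 4 * 0.85 = 3.4
Denominator = 1 + 3 * 0.85 = 3.55
r_new = 3.4 / 3.55
= 0.9577


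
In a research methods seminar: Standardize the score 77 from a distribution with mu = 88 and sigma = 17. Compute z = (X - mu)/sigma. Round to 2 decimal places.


z = (X - mu) / sigma
= (77 - 88) / 17
= -11 / 17
= -0.65


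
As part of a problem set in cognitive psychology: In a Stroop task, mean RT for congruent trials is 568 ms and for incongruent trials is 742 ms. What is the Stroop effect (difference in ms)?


Stroop effect = RT(incongruent) - RT(congruent)
= 742 - 568
= 174 ms


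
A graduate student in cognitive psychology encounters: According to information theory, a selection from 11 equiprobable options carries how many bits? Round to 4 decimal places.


H = log2(n)
H = log2(11)
= 3.4594


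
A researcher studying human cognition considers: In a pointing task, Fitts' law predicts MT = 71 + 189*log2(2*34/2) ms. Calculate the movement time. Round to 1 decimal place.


MT = 71 + 189 * log2(2*34/2)
2D/W = 34.0
log2(34.0) = 5.0875
MT = 71 + 189 * 5.0875
= 1032.5 ms


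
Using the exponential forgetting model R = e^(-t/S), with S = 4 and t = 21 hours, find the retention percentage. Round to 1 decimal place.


R = e^(-t/S)
-t/S = -21/4 = -5.25
R = e^(-5.25) = 0.005248
Percentage = 0.005248 * 100
= 0.5


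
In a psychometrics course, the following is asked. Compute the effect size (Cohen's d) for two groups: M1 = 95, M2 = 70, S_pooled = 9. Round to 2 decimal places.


Cohen's d = (M1 - M2) / S_pooled
= (95 - 70) / 9
= 25 / 9
= 2.78


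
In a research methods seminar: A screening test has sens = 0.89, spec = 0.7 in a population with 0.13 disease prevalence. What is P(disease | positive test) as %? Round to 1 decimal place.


PPV = (sens * prev) / (sens * prev + (1-spec) * (1-prev))
Numerator = 0.89 * 0.13 = 0.1157
P(positive and no disease) = (1 - spec) * (1 - prev) = (1 - 0.7) * (1 - 0.13) = 0.261
Denominator = 0.1157 + 0.261 = 0.3767
PPV = 0.1157 / 0.3767 = 0.307141
As percentage = 30.7


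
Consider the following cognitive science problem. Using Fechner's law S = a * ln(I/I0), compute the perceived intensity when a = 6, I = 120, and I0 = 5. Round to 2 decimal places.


S = 6 * ln(120/5)
I/I0 = 24.0
ln(24.0) = 3.1781
S = 6 * 3.1781
= 19.07


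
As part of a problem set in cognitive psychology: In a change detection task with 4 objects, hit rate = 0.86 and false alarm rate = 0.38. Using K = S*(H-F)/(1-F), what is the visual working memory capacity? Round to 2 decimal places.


K = S * (H - F) / (1 - F)
H - F = 0.48
1 - F = 0.62
K = 4 * 0.48 / 0.62
= 3.10


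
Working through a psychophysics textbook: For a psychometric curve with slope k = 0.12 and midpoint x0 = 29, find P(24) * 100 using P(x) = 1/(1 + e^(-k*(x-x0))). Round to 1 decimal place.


P(x) = 1/(1 + e^(-0.12*(24 - 29)))
Exponent = -0.12 * -5 = 0.6
e^(0.6) = 1.822119
P = 1/(1 + 1.822119) = 0.354344
Percentage = 35.4


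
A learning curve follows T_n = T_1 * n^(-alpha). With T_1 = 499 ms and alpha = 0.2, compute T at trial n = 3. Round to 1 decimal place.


T_n = 499 * 3^(-0.2)
3^(-0.2) = 0.802742
T_n = 499 * 0.802742
= 400.6 ms


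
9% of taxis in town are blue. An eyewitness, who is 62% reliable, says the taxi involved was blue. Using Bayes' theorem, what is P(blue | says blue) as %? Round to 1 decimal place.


P(blue | says blue) = P(says blue | blue)*P(blue) / [P(says blue | blue)*P(blue) + P(says blue | not blue)*P(not blue)]
Numerator = 0.62 * 0.09 = 0.0558
False identification = 0.38 * 0.91 = 0.3458
P = 0.0558 / (0.0558 + 0.3458)
= 0.0558 / 0.4016
As percentage = 13.9


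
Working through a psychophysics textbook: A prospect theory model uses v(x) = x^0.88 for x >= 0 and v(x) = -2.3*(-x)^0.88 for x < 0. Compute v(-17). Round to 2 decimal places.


Since x = -17 < 0, use v(x) = -lambda*(-x)^alpha
(-x) = 17
17^0.88 = 12.1003
v(-17) = -2.3 * 12.1003
= -27.83


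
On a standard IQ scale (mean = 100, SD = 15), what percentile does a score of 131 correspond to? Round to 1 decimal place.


z = (IQ - mean) / SD
z = (131 - 100) / 15 = 2.0667
Percentile = Phi(2.0667) * 100
Phi(2.0667) = 0.980619
= 98.1


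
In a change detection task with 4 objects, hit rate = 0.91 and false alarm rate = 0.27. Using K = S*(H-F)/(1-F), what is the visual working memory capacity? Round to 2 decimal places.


K = S * (H - F) / (1 - F)
H - F = 0.64
1 - F = 0.73
K = 4 * 0.64 / 0.73
= 3.51


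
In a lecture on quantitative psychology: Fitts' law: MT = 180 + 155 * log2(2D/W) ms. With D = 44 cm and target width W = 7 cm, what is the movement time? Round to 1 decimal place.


MT = 180 + 155 * log2(2*44/7)
2D/W = 12.571429
log2(12.571429) = 3.6521
MT = 180 + 155 * 3.6521
= 746.1 ms


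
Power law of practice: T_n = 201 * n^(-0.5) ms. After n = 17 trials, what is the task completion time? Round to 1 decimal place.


T_n = 201 * 17^(-0.5)
17^(-0.5) = 0.242536
T_n = 201 * 0.242536
= 48.7 ms


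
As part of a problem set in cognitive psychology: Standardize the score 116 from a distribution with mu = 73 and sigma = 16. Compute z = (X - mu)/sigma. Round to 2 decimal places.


z = (X - mu) / sigma
= (116 - 73) / 16
= 43 / 16
= 2.69


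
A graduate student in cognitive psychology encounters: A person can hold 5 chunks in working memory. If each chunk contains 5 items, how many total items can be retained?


Total items = chunks * items_per_chunk
= 5 * 5
= 25


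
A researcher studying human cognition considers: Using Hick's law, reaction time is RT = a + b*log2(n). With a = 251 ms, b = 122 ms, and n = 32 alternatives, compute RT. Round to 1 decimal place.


RT = 251 + 122 * log2(32)
log2(32) = 5.0
RT = 251 + 122 * 5.0
= 251 + 610.0
= 861.0 ms


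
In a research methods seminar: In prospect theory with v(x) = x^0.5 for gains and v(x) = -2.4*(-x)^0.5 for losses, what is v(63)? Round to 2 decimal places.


Since x = 63 >= 0, use v(x) = x^0.5
63^0.5 = 7.9373
v(63) = 7.94


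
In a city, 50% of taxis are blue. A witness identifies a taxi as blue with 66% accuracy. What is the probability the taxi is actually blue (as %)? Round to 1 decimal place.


P(blue | says blue) = P(says blue | blue)*P(blue) / [P(says blue | blue)*P(blue) + P(says blue | not blue)*P(not blue)]
Numerator = 0.66 * 0.5 = 0.33
False identification = 0.34 * 0.5 = 0.17
P = 0.33 / (0.33 + 0.17)
= 0.33 / 0.5
As percentage = 66.0


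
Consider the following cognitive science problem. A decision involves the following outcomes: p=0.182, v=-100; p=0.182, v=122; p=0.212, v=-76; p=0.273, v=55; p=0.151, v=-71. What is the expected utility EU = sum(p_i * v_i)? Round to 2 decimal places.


EU = sum(p_i * v_i)
0.182 * -100 = -18.2
0.182 * 122 = 22.204
0.212 * -76 = -16.112
0.273 * 55 = 15.015
0.151 * -71 = -10.721
EU = -18.2 + 22.204 + -16.112 + 15.015 + -10.721
= -7.81


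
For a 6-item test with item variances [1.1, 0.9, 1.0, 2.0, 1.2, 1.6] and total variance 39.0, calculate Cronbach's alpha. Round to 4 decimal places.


alpha = (k/(k-1)) * (1 - sum(s_i^2)/s_total^2)
sum(item variances) = 7.8
k/(k-1) = 6/5 = 1.2
1 - 7.8/39.0 = 1 - 0.2 = 0.8
alpha = 1.2 * 0.8
= 0.9600


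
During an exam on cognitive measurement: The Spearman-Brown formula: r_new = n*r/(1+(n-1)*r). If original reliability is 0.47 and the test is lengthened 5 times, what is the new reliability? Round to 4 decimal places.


r_new = n*r / (1 + (n-1)*r)
Numerator = 5 * 0.47 = 2.35
Denominator = 1 + 4 * 0.47 = 2.88
r_new = 2.35 / 2.88
= 0.8160


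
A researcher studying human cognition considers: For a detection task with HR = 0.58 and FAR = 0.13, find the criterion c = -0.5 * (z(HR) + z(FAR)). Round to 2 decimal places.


c = -0.5 * (z(HR) + z(FAR))
z(0.58) = 0.2019
z(0.13) = -1.1264
c = -0.5 * (0.2019 + -1.1264)
= -0.5 * -0.9245
= 0.46


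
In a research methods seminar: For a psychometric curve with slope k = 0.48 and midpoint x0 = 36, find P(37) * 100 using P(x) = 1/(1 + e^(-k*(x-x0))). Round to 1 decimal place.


P(x) = 1/(1 + e^(-0.48*(37 - 36)))
Exponent = -0.48 * 1 = -0.48
e^(-0.48) = 0.618783
P = 1/(1 + 0.618783) = 0.617748
Percentage = 61.8
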